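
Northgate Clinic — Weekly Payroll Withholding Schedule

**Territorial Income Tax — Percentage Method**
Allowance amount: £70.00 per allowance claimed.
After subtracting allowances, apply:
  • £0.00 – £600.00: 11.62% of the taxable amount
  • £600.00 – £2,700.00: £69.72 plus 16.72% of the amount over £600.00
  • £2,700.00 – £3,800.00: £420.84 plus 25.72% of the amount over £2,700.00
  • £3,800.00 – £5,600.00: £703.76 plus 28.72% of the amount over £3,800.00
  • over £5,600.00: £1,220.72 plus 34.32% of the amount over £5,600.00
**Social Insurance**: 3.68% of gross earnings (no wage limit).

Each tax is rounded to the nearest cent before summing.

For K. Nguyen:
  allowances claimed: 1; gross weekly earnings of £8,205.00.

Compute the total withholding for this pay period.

Territorial Income Tax: taxable = £8,205.00 − 1×£70.00 = £8,135.00
  £1,220.72 + 34.32% × (£8,135.00 − £5,600.00) = £1,220.72 + 34.32% × £2,535.00 = £2,090.73
Social Insurance: 3.68% × £8,205.00 = £301.94
Total: £2,090.73 + £301.94 = £2,392.67

£2,392.67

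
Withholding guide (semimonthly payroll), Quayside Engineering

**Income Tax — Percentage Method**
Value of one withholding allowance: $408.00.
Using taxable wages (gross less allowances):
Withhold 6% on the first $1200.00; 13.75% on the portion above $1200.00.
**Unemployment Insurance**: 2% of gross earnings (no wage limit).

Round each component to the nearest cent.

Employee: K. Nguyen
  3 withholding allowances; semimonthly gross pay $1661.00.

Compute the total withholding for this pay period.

$59.44

Income Tax: taxable = $1661.00 − 3×$408.00 = $437.00
  6% × $437.00 = $26.22
Unemployment Insurance: 2% × $1661.00 = $33.22
Total: $26.22 + $33.22 = $59.44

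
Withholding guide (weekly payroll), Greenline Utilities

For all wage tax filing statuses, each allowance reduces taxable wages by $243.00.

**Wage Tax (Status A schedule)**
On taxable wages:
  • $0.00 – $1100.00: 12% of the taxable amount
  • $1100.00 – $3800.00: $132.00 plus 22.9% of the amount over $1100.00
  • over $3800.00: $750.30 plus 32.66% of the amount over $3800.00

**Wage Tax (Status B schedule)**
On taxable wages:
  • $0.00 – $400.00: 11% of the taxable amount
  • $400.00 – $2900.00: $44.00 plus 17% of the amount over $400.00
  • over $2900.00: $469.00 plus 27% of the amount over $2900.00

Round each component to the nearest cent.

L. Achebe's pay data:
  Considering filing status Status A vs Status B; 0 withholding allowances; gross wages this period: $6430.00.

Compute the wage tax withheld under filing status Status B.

Wage Tax (Status B): taxable = $6430.00
  $469.00 + 27% × ($6430.00 − $2900.00) = $469.00 + 27% × $3530.00 = $1422.10

$1422.10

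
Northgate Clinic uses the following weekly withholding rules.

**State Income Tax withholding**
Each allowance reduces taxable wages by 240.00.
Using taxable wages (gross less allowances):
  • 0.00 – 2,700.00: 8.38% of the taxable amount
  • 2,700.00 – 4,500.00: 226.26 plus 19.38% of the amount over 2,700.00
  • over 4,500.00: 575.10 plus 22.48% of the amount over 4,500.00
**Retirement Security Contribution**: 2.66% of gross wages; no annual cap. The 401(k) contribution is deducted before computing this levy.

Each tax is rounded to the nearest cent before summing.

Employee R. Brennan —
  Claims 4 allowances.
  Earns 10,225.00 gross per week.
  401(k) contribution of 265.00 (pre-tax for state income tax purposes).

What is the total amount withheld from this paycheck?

1,851.64

State Income Tax: taxable = 10,225.00 − 265.00 − 4×240.00 = 9,000.00
  575.10 + 22.48% × (9,000.00 − 4,500.00) = 575.10 + 22.48% × 4,500.00 = 1,586.70
Retirement Security Contribution: 2.66% × 9,960.00 = 264.94
Total: 1,586.70 + 264.94 = 1,851.64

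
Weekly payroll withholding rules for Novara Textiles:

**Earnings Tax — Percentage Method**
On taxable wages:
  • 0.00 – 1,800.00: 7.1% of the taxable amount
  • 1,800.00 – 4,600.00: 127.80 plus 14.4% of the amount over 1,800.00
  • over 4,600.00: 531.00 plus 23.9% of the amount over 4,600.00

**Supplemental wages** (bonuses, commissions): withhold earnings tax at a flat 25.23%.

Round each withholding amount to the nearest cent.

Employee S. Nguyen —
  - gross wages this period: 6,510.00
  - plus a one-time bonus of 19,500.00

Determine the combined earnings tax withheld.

5,907.34

Earnings Tax: taxable = 6,510.00
  531.00 + 23.9% × (6,510.00 − 4,600.00) = 531.00 + 23.9% × 1,910.00 = 987.49
Supplemental (25.23% flat on bonus): 25.23% × 19,500.00 = 4,919.85
Total earnings tax: 987.49 + 4,919.85 = 5,907.34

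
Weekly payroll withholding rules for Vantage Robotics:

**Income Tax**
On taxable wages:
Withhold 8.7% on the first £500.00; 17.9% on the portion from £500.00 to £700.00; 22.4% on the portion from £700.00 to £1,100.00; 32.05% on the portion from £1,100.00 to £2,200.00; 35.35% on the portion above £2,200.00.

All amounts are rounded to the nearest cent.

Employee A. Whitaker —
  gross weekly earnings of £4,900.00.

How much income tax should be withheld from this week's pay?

Income Tax: taxable = £4,900.00
  £521.45 + 35.35% × (£4,900.00 − £2,200.00) = £521.45 + 35.35% × £2,700.00 = £1,475.90

£1,475.90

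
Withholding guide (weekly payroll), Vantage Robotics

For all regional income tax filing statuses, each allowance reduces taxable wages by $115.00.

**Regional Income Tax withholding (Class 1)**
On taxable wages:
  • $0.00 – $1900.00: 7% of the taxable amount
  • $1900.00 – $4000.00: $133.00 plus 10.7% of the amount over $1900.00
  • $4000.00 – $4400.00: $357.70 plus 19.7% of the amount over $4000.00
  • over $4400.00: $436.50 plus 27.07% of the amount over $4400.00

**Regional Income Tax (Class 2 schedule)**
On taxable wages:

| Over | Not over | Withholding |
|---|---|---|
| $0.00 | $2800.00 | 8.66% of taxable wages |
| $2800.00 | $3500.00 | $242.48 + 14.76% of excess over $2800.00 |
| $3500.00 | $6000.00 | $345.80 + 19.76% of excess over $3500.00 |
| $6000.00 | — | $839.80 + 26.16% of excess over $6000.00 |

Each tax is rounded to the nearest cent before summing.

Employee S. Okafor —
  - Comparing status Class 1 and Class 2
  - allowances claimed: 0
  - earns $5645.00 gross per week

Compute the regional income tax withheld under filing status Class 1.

$773.52

Regional Income Tax (Class 1): taxable = $5645.00
  $436.50 + 27.07% × ($5645.00 − $4400.00) = $436.50 + 27.07% × $1245.00 = $773.52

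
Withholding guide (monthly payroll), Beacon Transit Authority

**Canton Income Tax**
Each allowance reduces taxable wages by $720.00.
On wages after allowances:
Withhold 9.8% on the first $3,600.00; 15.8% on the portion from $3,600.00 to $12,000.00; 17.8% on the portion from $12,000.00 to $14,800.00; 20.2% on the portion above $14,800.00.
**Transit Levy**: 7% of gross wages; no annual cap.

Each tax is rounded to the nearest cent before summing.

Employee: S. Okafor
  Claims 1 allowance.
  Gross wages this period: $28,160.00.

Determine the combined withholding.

$6,702.88

Canton Income Tax: taxable = $28,160.00 − 1×$720.00 = $27,440.00
  $2,178.40 + 20.2% × ($27,440.00 − $14,800.00) = $2,178.40 + 20.2% × $12,640.00 = $4,731.68
Transit Levy: 7% × $28,160.00 = $1,971.20
Total: $4,731.68 + $1,971.20 = $6,702.88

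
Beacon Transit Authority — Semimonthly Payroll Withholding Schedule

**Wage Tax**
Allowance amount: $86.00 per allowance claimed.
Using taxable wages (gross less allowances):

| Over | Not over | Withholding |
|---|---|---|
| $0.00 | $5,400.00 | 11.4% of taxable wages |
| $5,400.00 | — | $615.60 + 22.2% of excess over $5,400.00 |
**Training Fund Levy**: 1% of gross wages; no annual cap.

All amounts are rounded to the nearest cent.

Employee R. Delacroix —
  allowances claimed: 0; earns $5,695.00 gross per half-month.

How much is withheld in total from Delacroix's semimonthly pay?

$738.04

Wage Tax: taxable = $5,695.00
  $615.60 + 22.2% × ($5,695.00 − $5,400.00) = $615.60 + 22.2% × $295.00 = $681.09
Training Fund Levy: 1% × $5,695.00 = $56.95
Total: $681.09 + $56.95 = $738.04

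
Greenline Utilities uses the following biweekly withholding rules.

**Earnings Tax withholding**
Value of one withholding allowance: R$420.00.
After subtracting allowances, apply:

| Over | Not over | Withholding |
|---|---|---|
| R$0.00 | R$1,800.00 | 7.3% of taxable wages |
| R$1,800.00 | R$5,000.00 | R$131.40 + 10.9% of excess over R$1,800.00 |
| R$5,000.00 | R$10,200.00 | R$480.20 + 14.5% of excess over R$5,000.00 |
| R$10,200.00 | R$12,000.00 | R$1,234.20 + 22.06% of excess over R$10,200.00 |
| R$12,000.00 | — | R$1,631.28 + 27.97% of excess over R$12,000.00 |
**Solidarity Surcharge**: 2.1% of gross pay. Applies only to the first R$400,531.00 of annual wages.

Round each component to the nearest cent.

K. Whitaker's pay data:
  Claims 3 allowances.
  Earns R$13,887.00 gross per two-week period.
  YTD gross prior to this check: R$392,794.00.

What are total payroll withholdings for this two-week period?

Earnings Tax: taxable = R$13,887.00 − 3×R$420.00 = R$12,627.00
  R$1,631.28 + 27.97% × (R$12,627.00 − R$12,000.00) = R$1,631.28 + 27.97% × R$627.00 = R$1,806.65
Solidarity Surcharge: cap R$400,531.00 − YTD R$392,794.00 = R$7,737.00 subject; 2.1% × R$7,737.00 = R$162.48
Total: R$1,806.65 + R$162.48 = R$1,969.13

R$1,969.13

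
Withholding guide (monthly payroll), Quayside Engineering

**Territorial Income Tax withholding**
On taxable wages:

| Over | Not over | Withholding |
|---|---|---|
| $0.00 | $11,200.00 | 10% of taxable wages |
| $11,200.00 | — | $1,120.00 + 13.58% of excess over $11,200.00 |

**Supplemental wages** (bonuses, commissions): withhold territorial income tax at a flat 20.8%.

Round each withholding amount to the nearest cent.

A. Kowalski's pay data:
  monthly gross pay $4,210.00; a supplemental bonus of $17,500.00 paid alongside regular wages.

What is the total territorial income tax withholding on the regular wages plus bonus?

$4,061.00

Territorial Income Tax: taxable = $4,210.00
  10% × $4,210.00 = $421.00
Supplemental (20.8% flat on bonus): 20.8% × $17,500.00 = $3,640.00
Total territorial income tax: $421.00 + $3,640.00 = $4,061.00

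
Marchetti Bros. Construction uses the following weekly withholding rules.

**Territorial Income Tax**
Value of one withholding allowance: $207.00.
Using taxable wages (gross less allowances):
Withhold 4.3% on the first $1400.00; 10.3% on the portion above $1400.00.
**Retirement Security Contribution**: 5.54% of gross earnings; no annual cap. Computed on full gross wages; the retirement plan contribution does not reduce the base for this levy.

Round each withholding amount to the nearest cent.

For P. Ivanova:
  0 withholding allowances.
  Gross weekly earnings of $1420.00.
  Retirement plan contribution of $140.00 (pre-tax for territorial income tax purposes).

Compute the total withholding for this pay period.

$133.71

Territorial Income Tax: taxable = $1420.00 − $140.00 = $1280.00
  4.3% × $1280.00 = $55.04
Retirement Security Contribution: 5.54% × $1420.00 = $78.67
Total: $55.04 + $78.67 = $133.71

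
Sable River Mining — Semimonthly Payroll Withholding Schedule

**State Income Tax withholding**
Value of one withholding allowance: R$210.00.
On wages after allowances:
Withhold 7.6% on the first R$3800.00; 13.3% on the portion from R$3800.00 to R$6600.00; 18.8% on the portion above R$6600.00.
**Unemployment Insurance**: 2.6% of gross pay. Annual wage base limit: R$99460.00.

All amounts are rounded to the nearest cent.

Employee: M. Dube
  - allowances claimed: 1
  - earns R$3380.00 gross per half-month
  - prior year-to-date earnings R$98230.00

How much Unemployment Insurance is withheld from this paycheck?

Unemployment Insurance: cap R$99460.00 − YTD R$98230.00 = R$1230.00 subject; 2.6% × R$1230.00 = R$31.98

R$31.98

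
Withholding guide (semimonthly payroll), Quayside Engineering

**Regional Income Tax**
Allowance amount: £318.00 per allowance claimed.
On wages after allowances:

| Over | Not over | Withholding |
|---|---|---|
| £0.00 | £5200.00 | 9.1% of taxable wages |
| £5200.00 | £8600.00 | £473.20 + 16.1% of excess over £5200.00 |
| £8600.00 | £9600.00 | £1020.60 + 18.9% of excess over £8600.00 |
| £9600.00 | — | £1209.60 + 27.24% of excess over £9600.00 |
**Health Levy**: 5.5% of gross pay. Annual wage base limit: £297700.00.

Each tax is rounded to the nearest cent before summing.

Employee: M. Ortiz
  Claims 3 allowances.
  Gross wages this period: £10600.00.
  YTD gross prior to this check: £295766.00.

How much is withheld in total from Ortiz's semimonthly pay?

Regional Income Tax: taxable = £10600.00 − 3×£318.00 = £9646.00
  £1209.60 + 27.24% × (£9646.00 − £9600.00) = £1209.60 + 27.24% × £46.00 = £1222.13
Health Levy: cap £297700.00 − YTD £295766.00 = £1934.00 subject; 5.5% × £1934.00 = £106.37
Total: £1222.13 + £106.37 = £1328.50

£1328.50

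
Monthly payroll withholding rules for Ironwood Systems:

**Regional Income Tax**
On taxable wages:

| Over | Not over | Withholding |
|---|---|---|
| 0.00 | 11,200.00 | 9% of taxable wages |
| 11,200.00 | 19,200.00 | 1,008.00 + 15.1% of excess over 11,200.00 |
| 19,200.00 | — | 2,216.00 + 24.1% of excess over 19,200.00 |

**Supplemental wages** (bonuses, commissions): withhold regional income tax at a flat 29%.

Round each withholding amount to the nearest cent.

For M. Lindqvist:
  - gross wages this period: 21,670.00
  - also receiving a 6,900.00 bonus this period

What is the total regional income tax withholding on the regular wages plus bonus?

4,812.27

Regional Income Tax: taxable = 21,670.00
  2,216.00 + 24.1% × (21,670.00 − 19,200.00) = 2,216.00 + 24.1% × 2,470.00 = 2,811.27
Supplemental (29% flat on bonus): 29% × 6,900.00 = 2,001.00
Total regional income tax: 2,811.27 + 2,001.00 = 4,812.27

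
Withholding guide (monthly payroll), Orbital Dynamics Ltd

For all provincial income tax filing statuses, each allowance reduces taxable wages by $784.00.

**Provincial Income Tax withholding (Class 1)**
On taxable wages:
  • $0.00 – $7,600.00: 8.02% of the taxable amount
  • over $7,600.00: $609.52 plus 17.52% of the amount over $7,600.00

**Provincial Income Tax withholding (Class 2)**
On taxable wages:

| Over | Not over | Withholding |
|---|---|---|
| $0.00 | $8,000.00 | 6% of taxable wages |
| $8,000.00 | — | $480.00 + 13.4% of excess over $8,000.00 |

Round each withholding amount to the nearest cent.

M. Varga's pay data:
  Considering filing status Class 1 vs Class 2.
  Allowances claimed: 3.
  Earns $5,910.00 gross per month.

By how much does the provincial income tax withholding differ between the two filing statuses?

Provincial Income Tax (Class 1): taxable = $5,910.00 − 3×$784.00 = $3,558.00
  8.02% × $3,558.00 = $285.35
Provincial Income Tax (Class 2): taxable = $5,910.00 − 3×$784.00 = $3,558.00
  6% × $3,558.00 = $213.48
Difference: |$285.35 − $213.48| = $71.87 (higher under Class 1)

$71.87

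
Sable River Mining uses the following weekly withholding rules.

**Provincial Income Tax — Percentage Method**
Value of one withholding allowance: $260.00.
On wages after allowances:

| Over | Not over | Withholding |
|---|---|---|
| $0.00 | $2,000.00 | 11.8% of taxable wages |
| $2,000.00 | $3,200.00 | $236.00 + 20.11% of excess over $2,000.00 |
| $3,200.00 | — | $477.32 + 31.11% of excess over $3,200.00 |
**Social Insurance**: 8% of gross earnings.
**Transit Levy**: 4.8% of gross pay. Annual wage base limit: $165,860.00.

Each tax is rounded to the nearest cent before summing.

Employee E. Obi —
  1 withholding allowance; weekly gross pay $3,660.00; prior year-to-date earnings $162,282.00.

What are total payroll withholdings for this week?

Provincial Income Tax: taxable = $3,660.00 − 1×$260.00 = $3,400.00
  $477.32 + 31.11% × ($3,400.00 − $3,200.00) = $477.32 + 31.11% × $200.00 = $539.54
Social Insurance: 8% × $3,660.00 = $292.80
Transit Levy: cap $165,860.00 − YTD $162,282.00 = $3,578.00 subject; 4.8% × $3,578.00 = $171.74
Total: $539.54 + $292.80 + $171.74 = $1,004.08

$1,004.08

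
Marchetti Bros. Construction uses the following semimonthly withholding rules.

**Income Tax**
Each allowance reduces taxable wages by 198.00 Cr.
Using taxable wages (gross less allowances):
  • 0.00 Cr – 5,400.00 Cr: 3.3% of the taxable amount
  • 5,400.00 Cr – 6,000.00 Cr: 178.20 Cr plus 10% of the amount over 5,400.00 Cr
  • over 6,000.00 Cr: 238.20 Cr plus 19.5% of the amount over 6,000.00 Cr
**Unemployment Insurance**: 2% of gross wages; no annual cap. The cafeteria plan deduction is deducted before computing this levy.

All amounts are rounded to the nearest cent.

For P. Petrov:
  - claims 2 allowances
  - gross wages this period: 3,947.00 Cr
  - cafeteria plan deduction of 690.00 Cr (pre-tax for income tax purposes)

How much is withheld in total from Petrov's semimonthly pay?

Income Tax: taxable = 3,947.00 Cr − 690.00 Cr − 2×198.00 Cr = 2,861.00 Cr
  3.3% × 2,861.00 Cr = 94.41 Cr
Unemployment Insurance: 2% × 3,257.00 Cr = 65.14 Cr
Total: 94.41 Cr + 65.14 Cr = 159.55 Cr

159.55 Cr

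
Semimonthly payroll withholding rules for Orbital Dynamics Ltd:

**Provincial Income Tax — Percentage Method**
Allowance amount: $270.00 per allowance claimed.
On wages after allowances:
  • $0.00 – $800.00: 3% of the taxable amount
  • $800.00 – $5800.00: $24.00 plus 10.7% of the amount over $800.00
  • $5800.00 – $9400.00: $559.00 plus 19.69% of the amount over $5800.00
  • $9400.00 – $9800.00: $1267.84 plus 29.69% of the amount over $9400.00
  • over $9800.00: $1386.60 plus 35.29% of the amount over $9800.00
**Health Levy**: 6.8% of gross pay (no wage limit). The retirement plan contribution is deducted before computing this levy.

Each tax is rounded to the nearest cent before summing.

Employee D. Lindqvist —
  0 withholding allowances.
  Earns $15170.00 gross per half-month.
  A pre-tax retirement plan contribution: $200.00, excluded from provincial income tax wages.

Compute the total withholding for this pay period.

Provincial Income Tax: taxable = $15170.00 − $200.00 = $14970.00
  $1386.60 + 35.29% × ($14970.00 − $9800.00) = $1386.60 + 35.29% × $5170.00 = $3211.09
Health Levy: 6.8% × $14970.00 = $1017.96
Total: $3211.09 + $1017.96 = $4229.05

$4229.05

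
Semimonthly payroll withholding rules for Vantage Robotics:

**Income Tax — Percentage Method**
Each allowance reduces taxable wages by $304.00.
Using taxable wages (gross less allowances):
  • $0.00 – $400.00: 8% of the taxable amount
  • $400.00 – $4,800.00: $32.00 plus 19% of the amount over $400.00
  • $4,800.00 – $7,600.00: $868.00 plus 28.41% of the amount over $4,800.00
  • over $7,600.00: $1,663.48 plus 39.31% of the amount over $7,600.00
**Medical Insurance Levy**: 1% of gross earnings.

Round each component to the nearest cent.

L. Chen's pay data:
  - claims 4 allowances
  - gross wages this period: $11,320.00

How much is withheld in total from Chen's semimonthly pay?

$2,761.00

Income Tax: taxable = $11,320.00 − 4×$304.00 = $10,104.00
  $1,663.48 + 39.31% × ($10,104.00 − $7,600.00) = $1,663.48 + 39.31% × $2,504.00 = $2,647.80
Medical Insurance Levy: 1% × $11,320.00 = $113.20
Total: $2,647.80 + $113.20 = $2,761.00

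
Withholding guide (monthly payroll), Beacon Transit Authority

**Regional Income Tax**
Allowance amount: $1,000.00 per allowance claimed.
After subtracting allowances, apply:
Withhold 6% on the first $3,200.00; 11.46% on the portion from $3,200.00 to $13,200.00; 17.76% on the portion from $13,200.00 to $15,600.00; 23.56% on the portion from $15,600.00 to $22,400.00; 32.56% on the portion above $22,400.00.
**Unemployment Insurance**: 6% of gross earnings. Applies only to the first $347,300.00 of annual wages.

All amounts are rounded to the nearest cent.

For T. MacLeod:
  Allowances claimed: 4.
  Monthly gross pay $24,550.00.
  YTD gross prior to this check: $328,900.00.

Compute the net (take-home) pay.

Regional Income Tax: taxable = $24,550.00 − 4×$1,000.00 = $20,550.00
  $1,764.24 + 23.56% × ($20,550.00 − $15,600.00) = $1,764.24 + 23.56% × $4,950.00 = $2,930.46
Unemployment Insurance: cap $347,300.00 − YTD $328,900.00 = $18,400.00 subject; 6% × $18,400.00 = $1,104.00
Total withheld: $2,930.46 + $1,104.00 = $4,034.46
Net pay: $24,550.00 − $4,034.46 = $20,515.54

$20,515.54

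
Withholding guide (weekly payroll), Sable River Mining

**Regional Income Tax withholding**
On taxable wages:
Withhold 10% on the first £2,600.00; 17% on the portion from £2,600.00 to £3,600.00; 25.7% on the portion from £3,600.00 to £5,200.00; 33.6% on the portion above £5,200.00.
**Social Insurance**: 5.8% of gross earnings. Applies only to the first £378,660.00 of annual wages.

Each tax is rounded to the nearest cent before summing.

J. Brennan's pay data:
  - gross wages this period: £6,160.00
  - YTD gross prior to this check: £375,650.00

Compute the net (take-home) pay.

Regional Income Tax: taxable = £6,160.00
  £841.20 + 33.6% × (£6,160.00 − £5,200.00) = £841.20 + 33.6% × £960.00 = £1,163.76
Social Insurance: cap £378,660.00 − YTD £375,650.00 = £3,010.00 subject; 5.8% × £3,010.00 = £174.58
Total withheld: £1,163.76 + £174.58 = £1,338.34
Net pay: £6,160.00 − £1,338.34 = £4,821.66

£4,821.66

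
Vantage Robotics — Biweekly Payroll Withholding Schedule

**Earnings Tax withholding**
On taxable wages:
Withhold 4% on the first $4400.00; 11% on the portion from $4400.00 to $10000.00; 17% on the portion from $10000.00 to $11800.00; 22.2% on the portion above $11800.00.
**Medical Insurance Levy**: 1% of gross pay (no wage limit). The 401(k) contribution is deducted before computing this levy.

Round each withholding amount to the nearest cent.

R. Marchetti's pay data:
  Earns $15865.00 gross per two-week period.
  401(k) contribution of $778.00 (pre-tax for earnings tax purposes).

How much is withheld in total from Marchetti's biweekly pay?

Earnings Tax: taxable = $15865.00 − $778.00 = $15087.00
  $1098.00 + 22.2% × ($15087.00 − $11800.00) = $1098.00 + 22.2% × $3287.00 = $1827.71
Medical Insurance Levy: 1% × $15087.00 = $150.87
Total: $1827.71 + $150.87 = $1978.58

$1978.58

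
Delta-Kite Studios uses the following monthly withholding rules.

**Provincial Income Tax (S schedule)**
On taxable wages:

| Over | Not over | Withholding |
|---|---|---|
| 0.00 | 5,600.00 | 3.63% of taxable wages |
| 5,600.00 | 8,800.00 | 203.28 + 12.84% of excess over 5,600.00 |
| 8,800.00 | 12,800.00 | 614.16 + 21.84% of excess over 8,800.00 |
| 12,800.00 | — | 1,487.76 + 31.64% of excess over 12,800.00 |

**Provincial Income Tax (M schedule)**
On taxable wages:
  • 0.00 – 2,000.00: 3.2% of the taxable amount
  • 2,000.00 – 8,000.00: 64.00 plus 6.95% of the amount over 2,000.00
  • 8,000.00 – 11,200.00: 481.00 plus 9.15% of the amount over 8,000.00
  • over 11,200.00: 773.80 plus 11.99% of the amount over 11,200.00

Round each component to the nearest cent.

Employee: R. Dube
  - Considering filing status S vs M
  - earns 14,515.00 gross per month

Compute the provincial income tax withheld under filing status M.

1,171.27

Provincial Income Tax (M): taxable = 14,515.00
  773.80 + 11.99% × (14,515.00 − 11,200.00) = 773.80 + 11.99% × 3,315.00 = 1,171.27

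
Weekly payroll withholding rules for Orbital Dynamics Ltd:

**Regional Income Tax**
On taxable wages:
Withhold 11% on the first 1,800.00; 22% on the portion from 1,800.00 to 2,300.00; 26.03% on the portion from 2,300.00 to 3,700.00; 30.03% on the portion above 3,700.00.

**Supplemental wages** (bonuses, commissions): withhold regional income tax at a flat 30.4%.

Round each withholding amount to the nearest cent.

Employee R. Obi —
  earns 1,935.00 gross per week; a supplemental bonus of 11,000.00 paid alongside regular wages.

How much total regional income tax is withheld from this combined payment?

Regional Income Tax: taxable = 1,935.00
  198.00 + 22% × (1,935.00 − 1,800.00) = 198.00 + 22% × 135.00 = 227.70
Supplemental (30.4% flat on bonus): 30.4% × 11,000.00 = 3,344.00
Total regional income tax: 227.70 + 3,344.00 = 3,571.70

3,571.70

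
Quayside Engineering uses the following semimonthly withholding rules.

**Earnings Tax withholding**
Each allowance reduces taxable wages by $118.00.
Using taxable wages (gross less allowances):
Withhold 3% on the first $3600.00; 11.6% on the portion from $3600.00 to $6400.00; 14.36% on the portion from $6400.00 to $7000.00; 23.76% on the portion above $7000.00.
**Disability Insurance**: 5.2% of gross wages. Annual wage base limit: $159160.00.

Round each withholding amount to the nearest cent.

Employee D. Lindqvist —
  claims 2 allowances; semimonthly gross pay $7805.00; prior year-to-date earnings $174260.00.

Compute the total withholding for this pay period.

Earnings Tax: taxable = $7805.00 − 2×$118.00 = $7569.00
  $518.96 + 23.76% × ($7569.00 − $7000.00) = $518.96 + 23.76% × $569.00 = $654.15
Disability Insurance: YTD $174260.00 ≥ cap $159160.00 → $0.00
Total: $654.15 + $0.00 = $654.15

$654.15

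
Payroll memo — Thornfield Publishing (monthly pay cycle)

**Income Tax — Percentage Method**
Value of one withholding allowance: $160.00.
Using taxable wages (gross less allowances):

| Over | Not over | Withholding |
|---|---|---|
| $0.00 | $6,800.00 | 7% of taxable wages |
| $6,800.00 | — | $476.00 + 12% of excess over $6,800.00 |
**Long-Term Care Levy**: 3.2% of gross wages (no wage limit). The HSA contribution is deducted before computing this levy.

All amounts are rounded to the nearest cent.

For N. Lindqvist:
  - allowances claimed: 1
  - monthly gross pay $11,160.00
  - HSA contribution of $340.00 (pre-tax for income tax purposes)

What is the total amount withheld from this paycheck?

Income Tax: taxable = $11,160.00 − $340.00 − 1×$160.00 = $10,660.00
  $476.00 + 12% × ($10,660.00 − $6,800.00) = $476.00 + 12% × $3,860.00 = $939.20
Long-Term Care Levy: 3.2% × $10,820.00 = $346.24
Total: $939.20 + $346.24 = $1,285.44

$1,285.44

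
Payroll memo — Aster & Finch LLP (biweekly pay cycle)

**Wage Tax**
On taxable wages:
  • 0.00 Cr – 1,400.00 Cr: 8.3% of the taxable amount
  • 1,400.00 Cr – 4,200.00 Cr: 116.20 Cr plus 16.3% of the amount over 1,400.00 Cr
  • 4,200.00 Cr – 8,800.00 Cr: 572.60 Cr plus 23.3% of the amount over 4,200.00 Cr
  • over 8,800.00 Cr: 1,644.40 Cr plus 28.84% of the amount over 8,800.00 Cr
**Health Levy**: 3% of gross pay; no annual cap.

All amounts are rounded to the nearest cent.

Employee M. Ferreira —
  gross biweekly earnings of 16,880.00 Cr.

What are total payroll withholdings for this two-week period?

4,481.07 Cr

Wage Tax: taxable = 16,880.00 Cr
  1,644.40 Cr + 28.84% × (16,880.00 Cr − 8,800.00 Cr) = 1,644.40 Cr + 28.84% × 8,080.00 Cr = 3,974.67 Cr
Health Levy: 3% × 16,880.00 Cr = 506.40 Cr
Total: 3,974.67 Cr + 506.40 Cr = 4,481.07 Cr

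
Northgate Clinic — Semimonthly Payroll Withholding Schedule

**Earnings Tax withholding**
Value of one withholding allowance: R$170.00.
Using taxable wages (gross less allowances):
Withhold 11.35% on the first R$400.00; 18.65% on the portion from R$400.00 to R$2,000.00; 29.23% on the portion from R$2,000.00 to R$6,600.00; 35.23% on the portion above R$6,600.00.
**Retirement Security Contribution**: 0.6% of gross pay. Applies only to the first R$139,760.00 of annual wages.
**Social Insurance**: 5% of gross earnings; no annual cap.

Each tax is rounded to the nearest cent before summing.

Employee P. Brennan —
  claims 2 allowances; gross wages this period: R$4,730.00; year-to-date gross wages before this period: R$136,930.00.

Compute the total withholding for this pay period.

R$1,295.88

Earnings Tax: taxable = R$4,730.00 − 2×R$170.00 = R$4,390.00
  R$343.80 + 29.23% × (R$4,390.00 − R$2,000.00) = R$343.80 + 29.23% × R$2,390.00 = R$1,042.40
Retirement Security Contribution: cap R$139,760.00 − YTD R$136,930.00 = R$2,830.00 subject; 0.6% × R$2,830.00 = R$16.98
Social Insurance: 5% × R$4,730.00 = R$236.50
Total: R$1,042.40 + R$16.98 + R$236.50 = R$1,295.88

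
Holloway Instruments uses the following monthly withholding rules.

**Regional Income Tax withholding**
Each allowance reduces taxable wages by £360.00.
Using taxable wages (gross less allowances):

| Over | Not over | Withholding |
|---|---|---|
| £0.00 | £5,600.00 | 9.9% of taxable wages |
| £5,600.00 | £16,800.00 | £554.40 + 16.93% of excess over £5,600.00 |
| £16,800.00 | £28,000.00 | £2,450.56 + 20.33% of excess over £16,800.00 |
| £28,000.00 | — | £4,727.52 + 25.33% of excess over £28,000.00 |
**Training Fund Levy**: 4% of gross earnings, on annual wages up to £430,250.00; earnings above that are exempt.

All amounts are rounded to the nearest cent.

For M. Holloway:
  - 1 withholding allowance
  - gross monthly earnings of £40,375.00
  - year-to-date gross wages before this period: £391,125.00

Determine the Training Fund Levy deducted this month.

£1,565.00

Training Fund Levy: cap £430,250.00 − YTD £391,125.00 = £39,125.00 subject; 4% × £39,125.00 = £1,565.00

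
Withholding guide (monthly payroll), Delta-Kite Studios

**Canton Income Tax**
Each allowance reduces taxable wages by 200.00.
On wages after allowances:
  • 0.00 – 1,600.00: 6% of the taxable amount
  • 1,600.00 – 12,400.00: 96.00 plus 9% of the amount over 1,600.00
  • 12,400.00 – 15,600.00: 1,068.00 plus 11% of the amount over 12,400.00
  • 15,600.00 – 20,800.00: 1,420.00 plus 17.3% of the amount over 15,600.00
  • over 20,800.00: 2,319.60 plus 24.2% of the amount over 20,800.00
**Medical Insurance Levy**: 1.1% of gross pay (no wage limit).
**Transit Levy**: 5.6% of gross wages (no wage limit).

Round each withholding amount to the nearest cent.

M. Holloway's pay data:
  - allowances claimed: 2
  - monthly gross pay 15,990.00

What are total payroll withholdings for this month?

2,490.23

Canton Income Tax: taxable = 15,990.00 − 2×200.00 = 15,590.00
  1,068.00 + 11% × (15,590.00 − 12,400.00) = 1,068.00 + 11% × 3,190.00 = 1,418.90
Medical Insurance Levy: 1.1% × 15,990.00 = 175.89
Transit Levy: 5.6% × 15,990.00 = 895.44
Total: 1,418.90 + 175.89 + 895.44 = 2,490.23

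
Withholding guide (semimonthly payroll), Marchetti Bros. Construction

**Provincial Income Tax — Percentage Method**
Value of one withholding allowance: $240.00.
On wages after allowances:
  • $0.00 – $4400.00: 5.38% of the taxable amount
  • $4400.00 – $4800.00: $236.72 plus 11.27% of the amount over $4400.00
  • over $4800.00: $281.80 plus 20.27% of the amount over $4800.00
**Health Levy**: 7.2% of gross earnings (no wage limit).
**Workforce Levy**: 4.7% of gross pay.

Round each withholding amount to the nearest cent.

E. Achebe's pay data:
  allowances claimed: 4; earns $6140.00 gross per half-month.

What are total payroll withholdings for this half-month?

Provincial Income Tax: taxable = $6140.00 − 4×$240.00 = $5180.00
  $281.80 + 20.27% × ($5180.00 − $4800.00) = $281.80 + 20.27% × $380.00 = $358.83
Health Levy: 7.2% × $6140.00 = $442.08
Workforce Levy: 4.7% × $6140.00 = $288.58
Total: $358.83 + $442.08 + $288.58 = $1089.49

$1089.49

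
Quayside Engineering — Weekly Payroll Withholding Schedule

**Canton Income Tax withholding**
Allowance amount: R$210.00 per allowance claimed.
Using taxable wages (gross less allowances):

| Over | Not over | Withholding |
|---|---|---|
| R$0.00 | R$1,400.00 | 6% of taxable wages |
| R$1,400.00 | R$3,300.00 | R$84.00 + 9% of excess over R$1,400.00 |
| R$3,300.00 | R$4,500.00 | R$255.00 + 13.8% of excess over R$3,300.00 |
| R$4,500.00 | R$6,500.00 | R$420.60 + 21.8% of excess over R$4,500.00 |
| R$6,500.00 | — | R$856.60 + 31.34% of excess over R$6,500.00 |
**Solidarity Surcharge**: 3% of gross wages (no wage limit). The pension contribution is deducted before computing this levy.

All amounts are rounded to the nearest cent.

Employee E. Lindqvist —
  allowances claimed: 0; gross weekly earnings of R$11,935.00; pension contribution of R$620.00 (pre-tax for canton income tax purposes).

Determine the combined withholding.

R$2,705.07

Canton Income Tax: taxable = R$11,935.00 − R$620.00 = R$11,315.00
  R$856.60 + 31.34% × (R$11,315.00 − R$6,500.00) = R$856.60 + 31.34% × R$4,815.00 = R$2,365.62
Solidarity Surcharge: 3% × R$11,315.00 = R$339.45
Total: R$2,365.62 + R$339.45 = R$2,705.07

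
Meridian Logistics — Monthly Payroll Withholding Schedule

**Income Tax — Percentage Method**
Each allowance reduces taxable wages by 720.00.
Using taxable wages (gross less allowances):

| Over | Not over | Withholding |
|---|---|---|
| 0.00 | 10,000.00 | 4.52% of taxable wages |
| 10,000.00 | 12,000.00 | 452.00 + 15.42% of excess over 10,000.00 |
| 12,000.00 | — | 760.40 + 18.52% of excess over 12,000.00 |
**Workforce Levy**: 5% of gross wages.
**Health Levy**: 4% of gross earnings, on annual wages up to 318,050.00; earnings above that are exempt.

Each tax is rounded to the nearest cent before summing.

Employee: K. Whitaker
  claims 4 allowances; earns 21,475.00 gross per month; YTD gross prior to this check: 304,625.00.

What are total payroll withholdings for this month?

Income Tax: taxable = 21,475.00 − 4×720.00 = 18,595.00
  760.40 + 18.52% × (18,595.00 − 12,000.00) = 760.40 + 18.52% × 6,595.00 = 1,981.79
Workforce Levy: 5% × 21,475.00 = 1,073.75
Health Levy: cap 318,050.00 − YTD 304,625.00 = 13,425.00 subject; 4% × 13,425.00 = 537.00
Total: 1,981.79 + 1,073.75 + 537.00 = 3,592.54

3,592.54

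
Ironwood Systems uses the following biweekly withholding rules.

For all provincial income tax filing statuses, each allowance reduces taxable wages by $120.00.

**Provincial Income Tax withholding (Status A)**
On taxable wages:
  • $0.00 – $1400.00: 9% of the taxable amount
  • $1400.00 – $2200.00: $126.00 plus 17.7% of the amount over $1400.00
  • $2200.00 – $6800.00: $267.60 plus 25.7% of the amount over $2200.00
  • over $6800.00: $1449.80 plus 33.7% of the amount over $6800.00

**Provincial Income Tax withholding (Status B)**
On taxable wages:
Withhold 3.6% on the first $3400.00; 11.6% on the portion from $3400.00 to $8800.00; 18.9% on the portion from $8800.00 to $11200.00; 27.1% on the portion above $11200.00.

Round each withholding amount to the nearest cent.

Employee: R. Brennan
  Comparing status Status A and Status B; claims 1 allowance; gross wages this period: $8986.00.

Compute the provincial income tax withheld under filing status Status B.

Provincial Income Tax (Status B): taxable = $8986.00 − 1×$120.00 = $8866.00
  $748.80 + 18.9% × ($8866.00 − $8800.00) = $748.80 + 18.9% × $66.00 = $761.27

$761.27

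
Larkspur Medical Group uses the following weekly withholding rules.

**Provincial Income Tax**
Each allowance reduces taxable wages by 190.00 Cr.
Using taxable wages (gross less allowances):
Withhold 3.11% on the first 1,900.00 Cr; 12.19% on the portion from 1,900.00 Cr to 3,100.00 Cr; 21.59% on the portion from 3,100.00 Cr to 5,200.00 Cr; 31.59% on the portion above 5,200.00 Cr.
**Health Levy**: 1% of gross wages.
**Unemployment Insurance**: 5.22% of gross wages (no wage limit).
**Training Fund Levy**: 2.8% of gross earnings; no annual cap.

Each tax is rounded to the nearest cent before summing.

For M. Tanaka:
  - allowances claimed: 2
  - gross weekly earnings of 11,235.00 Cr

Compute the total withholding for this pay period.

3,458.57 Cr

Provincial Income Tax: taxable = 11,235.00 Cr − 2×190.00 Cr = 10,855.00 Cr
  658.76 Cr + 31.59% × (10,855.00 Cr − 5,200.00 Cr) = 658.76 Cr + 31.59% × 5,655.00 Cr = 2,445.17 Cr
Health Levy: 1% × 11,235.00 Cr = 112.35 Cr
Unemployment Insurance: 5.22% × 11,235.00 Cr = 586.47 Cr
Training Fund Levy: 2.8% × 11,235.00 Cr = 314.58 Cr
Total: 2,445.17 Cr + 112.35 Cr + 586.47 Cr + 314.58 Cr = 3,458.57 Cr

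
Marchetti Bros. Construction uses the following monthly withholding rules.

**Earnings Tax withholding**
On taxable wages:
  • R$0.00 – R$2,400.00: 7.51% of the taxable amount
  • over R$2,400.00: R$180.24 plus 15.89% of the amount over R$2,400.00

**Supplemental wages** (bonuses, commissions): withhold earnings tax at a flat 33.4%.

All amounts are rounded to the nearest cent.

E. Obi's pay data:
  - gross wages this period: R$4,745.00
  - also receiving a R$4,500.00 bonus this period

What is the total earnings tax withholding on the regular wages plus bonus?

Earnings Tax: taxable = R$4,745.00
  R$180.24 + 15.89% × (R$4,745.00 − R$2,400.00) = R$180.24 + 15.89% × R$2,345.00 = R$552.86
Supplemental (33.4% flat on bonus): 33.4% × R$4,500.00 = R$1,503.00
Total earnings tax: R$552.86 + R$1,503.00 = R$2,055.86

R$2,055.86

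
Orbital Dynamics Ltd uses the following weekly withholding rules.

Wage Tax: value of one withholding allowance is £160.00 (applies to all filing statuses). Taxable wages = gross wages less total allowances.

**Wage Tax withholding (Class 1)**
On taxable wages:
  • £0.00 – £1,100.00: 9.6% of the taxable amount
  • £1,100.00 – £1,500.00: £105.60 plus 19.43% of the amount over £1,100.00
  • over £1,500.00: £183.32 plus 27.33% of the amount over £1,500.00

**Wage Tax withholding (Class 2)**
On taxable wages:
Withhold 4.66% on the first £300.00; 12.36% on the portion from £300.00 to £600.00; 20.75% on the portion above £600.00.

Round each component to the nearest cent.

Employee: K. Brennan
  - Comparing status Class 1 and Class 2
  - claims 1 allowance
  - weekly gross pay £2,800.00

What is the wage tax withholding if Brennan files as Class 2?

£474.36

Wage Tax (Class 2): taxable = £2,800.00 − 1×£160.00 = £2,640.00
  £51.06 + 20.75% × (£2,640.00 − £600.00) = £51.06 + 20.75% × £2,040.00 = £474.36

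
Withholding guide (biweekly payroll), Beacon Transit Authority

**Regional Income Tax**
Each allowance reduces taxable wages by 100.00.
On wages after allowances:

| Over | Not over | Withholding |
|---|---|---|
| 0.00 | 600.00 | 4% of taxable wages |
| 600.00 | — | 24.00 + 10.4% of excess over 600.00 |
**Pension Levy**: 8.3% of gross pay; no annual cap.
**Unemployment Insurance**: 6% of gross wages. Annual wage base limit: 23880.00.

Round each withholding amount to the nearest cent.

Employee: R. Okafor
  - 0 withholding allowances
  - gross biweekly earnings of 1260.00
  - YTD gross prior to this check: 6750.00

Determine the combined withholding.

272.82

Regional Income Tax: taxable = 1260.00
  24.00 + 10.4% × (1260.00 − 600.00) = 24.00 + 10.4% × 660.00 = 92.64
Pension Levy: 8.3% × 1260.00 = 104.58
Unemployment Insurance: 6% × 1260.00 = 75.60
Total: 92.64 + 104.58 + 75.60 = 272.82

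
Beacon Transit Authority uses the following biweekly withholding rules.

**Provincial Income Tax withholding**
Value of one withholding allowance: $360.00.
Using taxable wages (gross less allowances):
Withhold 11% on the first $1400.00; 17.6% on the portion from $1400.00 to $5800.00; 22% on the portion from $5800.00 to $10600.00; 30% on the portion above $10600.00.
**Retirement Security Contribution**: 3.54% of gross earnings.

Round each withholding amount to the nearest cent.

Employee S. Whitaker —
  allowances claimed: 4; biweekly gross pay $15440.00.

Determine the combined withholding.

$3550.98

Provincial Income Tax: taxable = $15440.00 − 4×$360.00 = $14000.00
  $1984.40 + 30% × ($14000.00 − $10600.00) = $1984.40 + 30% × $3400.00 = $3004.40
Retirement Security Contribution: 3.54% × $15440.00 = $546.58
Total: $3004.40 + $546.58 = $3550.98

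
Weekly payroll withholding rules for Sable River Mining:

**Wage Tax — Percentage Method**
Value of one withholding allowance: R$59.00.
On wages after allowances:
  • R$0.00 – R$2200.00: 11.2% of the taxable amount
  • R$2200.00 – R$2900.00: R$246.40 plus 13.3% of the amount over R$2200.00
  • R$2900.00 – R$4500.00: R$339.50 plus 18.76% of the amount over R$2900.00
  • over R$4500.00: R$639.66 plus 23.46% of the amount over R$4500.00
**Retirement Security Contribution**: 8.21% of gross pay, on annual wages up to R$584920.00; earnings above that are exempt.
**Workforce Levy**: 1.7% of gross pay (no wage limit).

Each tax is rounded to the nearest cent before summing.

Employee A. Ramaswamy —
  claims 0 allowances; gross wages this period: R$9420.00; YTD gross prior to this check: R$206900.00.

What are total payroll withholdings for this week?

R$2727.41

Wage Tax: taxable = R$9420.00
  R$639.66 + 23.46% × (R$9420.00 − R$4500.00) = R$639.66 + 23.46% × R$4920.00 = R$1793.89
Retirement Security Contribution: 8.21% × R$9420.00 = R$773.38
Workforce Levy: 1.7% × R$9420.00 = R$160.14
Total: R$1793.89 + R$773.38 + R$160.14 = R$2727.41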